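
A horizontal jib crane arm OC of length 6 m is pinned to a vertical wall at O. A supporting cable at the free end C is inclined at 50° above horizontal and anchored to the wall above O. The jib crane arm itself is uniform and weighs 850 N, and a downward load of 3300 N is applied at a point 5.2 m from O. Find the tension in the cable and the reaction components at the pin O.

ΣM about O: T·sin50°·6 − 850·3 − 3300·5.2 = 0 → T = 19710/(6·0.766044) = 4288.27 ≈ 4288 N.
ΣF_x = 0: O_x − T·cos50° = 0 → O_x = 4288.27 × 0.642788 = 2756 N.
ΣF_y = 0: O_y + T·sin50° − 850 − 3300 = 0 → O_y = 4150 − 4288.27 × 0.766044 = 865.0 N.

T = 4288 N, O_x = 2756 N, O_y = 865.0 N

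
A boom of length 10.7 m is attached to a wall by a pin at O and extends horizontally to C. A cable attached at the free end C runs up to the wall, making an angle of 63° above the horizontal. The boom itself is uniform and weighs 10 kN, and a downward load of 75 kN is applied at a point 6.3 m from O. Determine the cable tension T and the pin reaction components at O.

ΣM about O: T·sin63°·10.7 − 10·5.35 − 75·6.3 = 0 → T = 526/(10.7·0.891007) = 55.1723 ≈ 55.17 kN.
ΣF_x = 0: O_x − T·cos63° = 0 → O_x = 55.1723 × 0.45399 = 25.05 kN.
ΣF_y = 0: O_y + T·sin63° − 10 − 75 = 0 → O_y = 85 − 55.1723 × 0.891007 = 35.84 kN.

T = 55.17 kN, O_x = 25.05 kN, O_y = 35.84 kN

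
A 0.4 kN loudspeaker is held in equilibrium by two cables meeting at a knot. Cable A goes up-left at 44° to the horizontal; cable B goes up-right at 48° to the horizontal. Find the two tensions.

T_A = 0.2678 kN, T_B = 0.2879 kN

ΣF_x = 0: −T_A·cos44° + T_B·cos48° = 0 → T_B = 1.07504·T_A.
ΣF_y = 0: T_A·sin44° + T_B·sin48° = 0.4.
Substitute: T_A·(0.694658 + 1.07504·0.743145) = 0.4 → T_A = 0.267815 ≈ 0.2678 kN.
Then T_B = 1.07504 × 0.267815 = 0.2879 kN.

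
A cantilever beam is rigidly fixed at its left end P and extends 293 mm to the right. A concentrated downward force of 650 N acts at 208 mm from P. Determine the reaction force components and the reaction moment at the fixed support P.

P_x = 0, P_y = 650.0 N, M_P = 135200 N·mm

ΣF_x = 0: P_x = 0.
ΣF_y = 0: P_y − 650 = 0 → P_y = 650.0 N.
ΣM about P: M_P − 650·208 = 0 → M_P = 135200 N·mm.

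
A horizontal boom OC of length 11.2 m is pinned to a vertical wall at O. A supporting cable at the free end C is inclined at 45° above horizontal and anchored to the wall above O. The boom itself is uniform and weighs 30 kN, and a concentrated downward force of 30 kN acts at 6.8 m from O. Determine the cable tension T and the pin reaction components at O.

T = 46.97 kN, O_x = 33.21 kN, O_y = 26.79 kN

ΣM about O: T·sin45°·11.2 − 30·5.6 − 30·6.8 = 0 → T = 372/(11.2·0.707107) = 46.9721 ≈ 46.97 kN.
ΣF_x = 0: O_x − T·cos45° = 0 → O_x = 46.9721 × 0.707107 = 33.21 kN.
ΣF_y = 0: O_y + T·sin45° − 30 − 30 = 0 → O_y = 60 − 46.9721 × 0.707107 = 26.79 kN.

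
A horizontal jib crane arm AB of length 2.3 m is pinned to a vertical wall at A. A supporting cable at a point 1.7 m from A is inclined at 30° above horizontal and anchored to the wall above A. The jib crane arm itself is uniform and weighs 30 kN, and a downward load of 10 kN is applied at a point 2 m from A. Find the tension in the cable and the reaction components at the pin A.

ΣM about A: T·sin30°·1.7 − 30·1.15 − 10·2 = 0 → T = 54.5/(1.7·0.5) = 64.1176 ≈ 64.12 kN.
ΣF_x = 0: A_x − T·cos30° = 0 → A_x = 64.1176 × 0.866025 = 55.53 kN.
ΣF_y = 0: A_y + T·sin30° − 30 − 10 = 0 → A_y = 40 − 64.1176 × 0.5 = 7.941 kN.

T = 64.12 kN, A_x = 55.53 kN, A_y = 7.941 kN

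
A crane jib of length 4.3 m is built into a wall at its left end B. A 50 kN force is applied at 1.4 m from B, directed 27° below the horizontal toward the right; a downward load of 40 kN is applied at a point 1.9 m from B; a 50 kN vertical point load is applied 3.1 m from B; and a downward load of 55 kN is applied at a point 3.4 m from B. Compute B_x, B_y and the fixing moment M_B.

B_x = -44.55 kN, B_y = 167.7 kN, M_B = 449.8 kN·m

ΣF_x = 0: B_x + 50·cos27° = 0 → B_x = -44.55 kN.
ΣF_y = 0: B_y − 50·sin27° − 40 − 50 − 55 = 0 → B_y = 167.7 kN.
ΣM about B: M_B − 50·sin27°·1.4 − 40·1.9 − 50·3.1 − 55·3.4 = 0 → M_B = 449.8 kN·m.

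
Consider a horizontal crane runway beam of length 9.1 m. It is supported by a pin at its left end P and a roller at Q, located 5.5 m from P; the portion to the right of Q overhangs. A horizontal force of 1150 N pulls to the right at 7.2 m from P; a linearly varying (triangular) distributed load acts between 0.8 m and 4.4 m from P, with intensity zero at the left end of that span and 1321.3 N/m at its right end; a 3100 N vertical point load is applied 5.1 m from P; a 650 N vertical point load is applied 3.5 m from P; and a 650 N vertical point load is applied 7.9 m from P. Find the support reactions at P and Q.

Resultant of the triangular load: ½ × 1321.3 × 3.6 = 2378.34 N, acting at 3.2 m from P (one-third of the span from the peak).
Moments about P: Q_y·5.5 − (½·1321.3·3.6)·3.2 − 3100·5.1 − 650·3.5 − 650·7.9 = 0 → Q_y = 30830.688/5.5 = 5605.58 ≈ 5606 N.
ΣF_y = 0: P_y + 5605.58 − ½·1321.3·3.6 − 3100 − 650 − 650 = 0 → P_y = 1173 N.
ΣF_x = 0: P_x + 1150 = 0 → P_x = -1150 N.

P_x = -1150 N, P_y = 1173 N, Q_y = 5606 N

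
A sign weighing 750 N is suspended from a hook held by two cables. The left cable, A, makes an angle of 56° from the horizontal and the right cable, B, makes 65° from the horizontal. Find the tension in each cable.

ΣF_x = 0: −T_A·cos56° + T_B·cos65° = 0 → T_B = 1.32316·T_A.
ΣF_y = 0: T_A·sin56° + T_B·sin65° = 750.
Substitute: T_A·(0.829038 + 1.32316·0.906308) = 750 → T_A = 369.781 ≈ 369.8 N.
Then T_B = 1.32316 × 369.781 = 489.3 N.

T_A = 369.8 N, T_B = 489.3 N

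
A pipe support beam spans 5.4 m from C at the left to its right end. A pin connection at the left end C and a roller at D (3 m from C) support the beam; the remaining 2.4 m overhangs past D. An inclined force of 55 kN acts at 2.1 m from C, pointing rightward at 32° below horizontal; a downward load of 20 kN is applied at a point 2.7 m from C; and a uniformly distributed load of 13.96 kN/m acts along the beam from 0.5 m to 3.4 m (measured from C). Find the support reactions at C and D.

Resultant of the distributed load: 13.96 × 2.9 = 40.484 kN at 1.95 m from C.
Taking moments about C: D_y·3 − 55·sin32°·2.1 − 20·2.7 − (13.96·2.9)·1.95 = 0 → D_y = 194.149/3 = 64.7163 ≈ 64.72 kN.
ΣF_y = 0: C_y + 64.7163 − 55·sin32° − 20 − 13.96·2.9 = 0 → C_y = 24.91 kN.
ΣF_x = 0: C_x + 55·cos32° = 0 → C_x = -46.64 kN.

C_x = -46.64 kN, C_y = 24.91 kN, D_y = 64.72 kN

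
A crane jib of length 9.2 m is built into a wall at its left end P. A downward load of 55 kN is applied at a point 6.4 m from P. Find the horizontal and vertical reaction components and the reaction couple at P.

P_x = 0, P_y = 55.00 kN, M_P = 352.0 kN·m

ΣF_x = 0: P_x = 0.
ΣF_y = 0: P_y − 55 = 0 → P_y = 55.00 kN.
ΣM about P: M_P − 55·6.4 = 0 → M_P = 352.0 kN·m.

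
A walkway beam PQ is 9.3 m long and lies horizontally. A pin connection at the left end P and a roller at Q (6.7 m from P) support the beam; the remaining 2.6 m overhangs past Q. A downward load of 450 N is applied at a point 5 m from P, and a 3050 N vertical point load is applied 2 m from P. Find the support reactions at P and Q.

P_x = 0, P_y = 2254 N, Q_y = 1246 N

Moments about P: Q_y·6.7 − 450·5 − 3050·2 = 0 → Q_y = 8350/6.7 = 1246.27 ≈ 1246 N.
ΣF_y = 0: P_y + 1246.27 − 450 − 3050 = 0 → P_y = 2254 N.
ΣF_x = 0: no horizontal applied forces, so P_x = 0.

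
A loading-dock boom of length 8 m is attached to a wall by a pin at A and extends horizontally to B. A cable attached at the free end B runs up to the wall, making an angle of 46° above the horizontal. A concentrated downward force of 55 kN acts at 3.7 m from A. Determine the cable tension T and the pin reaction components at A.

T = 35.36 kN, A_x = 24.56 kN, A_y = 29.56 kN

ΣM about A: T·sin46°·8 − 55·3.7 = 0 → T = 203.5/(8·0.71934) = 35.3623 ≈ 35.36 kN.
ΣF_x = 0: A_x − T·cos46° = 0 → A_x = 35.3623 × 0.694658 = 24.56 kN.
ΣF_y = 0: A_y + T·sin46° − 55 = 0 → A_y = 55 − 35.3623 × 0.71934 = 29.56 kN.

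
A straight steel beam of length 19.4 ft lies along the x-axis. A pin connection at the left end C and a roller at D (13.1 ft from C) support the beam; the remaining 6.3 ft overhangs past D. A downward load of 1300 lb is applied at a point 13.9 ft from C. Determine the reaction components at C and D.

C_x = 0, C_y = -79.39 lb, D_y = 1379 lb

ΣM about C: D_y·13.1 − 1300·13.9 = 0 → D_y = 18070/13.1 = 1379.39 ≈ 1379 lb.
ΣF_y = 0: C_y + 1379.39 − 1300 = 0 → C_y = -79.39 lb.
ΣF_x = 0: no horizontal applied forces, so C_x = 0.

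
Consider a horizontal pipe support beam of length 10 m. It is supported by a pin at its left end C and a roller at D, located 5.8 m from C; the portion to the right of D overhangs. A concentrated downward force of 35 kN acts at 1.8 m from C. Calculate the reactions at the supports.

C_x = 0, C_y = 24.14 kN, D_y = 10.86 kN

Taking moments about C: D_y·5.8 − 35·1.8 = 0 → D_y = 63/5.8 = 10.8621 ≈ 10.86 kN.
ΣF_y = 0: C_y + 10.8621 − 35 = 0 → C_y = 24.14 kN.
ΣF_x = 0: no horizontal applied forces, so C_x = 0.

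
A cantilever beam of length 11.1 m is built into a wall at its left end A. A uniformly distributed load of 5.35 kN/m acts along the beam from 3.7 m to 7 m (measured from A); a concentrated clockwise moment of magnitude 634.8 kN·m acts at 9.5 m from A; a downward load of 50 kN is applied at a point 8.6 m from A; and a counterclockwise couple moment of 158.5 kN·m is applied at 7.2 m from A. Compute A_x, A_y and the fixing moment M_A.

A_x = 0, A_y = 67.66 kN, M_A = 1001 kN·m

Resultant of the distributed load: 5.35 × 3.3 = 17.655 kN at 5.35 m from A.
ΣF_x = 0: A_x = 0.
ΣF_y = 0: A_y − 5.35·3.3 − 50 = 0 → A_y = 67.66 kN.
ΣM about A: M_A − (5.35·3.3)·5.35 − 634.8 − 50·8.6 + 158.5 = 0 → M_A = 1001 kN·m.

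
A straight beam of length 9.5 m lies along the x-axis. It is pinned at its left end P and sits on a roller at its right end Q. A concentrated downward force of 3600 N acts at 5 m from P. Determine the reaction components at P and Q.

P_x = 0, P_y = 1705 N, Q_y = 1895 N

ΣM about P: Q_y·9.5 − 3600·5 = 0 → Q_y = 18000/9.5 = 1894.74 ≈ 1895 N.
ΣF_y = 0: P_y + 1894.74 − 3600 = 0 → P_y = 1705 N.
ΣF_x = 0: no horizontal applied forces, so P_x = 0.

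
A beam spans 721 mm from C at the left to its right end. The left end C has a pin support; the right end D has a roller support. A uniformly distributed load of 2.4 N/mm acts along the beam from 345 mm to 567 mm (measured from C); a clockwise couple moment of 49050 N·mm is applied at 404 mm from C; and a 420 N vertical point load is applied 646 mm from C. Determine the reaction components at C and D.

Resultant of the distributed load: 2.4 × 222 = 532.8 N at 456 mm from C.
ΣM about C: D_y·721 − (2.4·222)·456 − 49050 − 420·646 = 0 → D_y = 563326.8/721 = 781.313 ≈ 781.3 N.
ΣF_y = 0: C_y + 781.313 − 2.4·222 − 420 = 0 → C_y = 171.5 N.
ΣF_x = 0: no horizontal applied forces, so C_x = 0.

C_x = 0, C_y = 171.5 N, D_y = 781.3 N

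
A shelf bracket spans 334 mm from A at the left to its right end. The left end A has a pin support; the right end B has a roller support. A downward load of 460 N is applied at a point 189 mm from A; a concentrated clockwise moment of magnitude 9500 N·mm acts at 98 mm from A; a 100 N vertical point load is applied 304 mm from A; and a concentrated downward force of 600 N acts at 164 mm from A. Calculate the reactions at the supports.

A_x = 0, A_y = 485.6 N, B_y = 674.4 N

ΣM about A: B_y·334 − 460·189 − 9500 − 100·304 − 600·164 = 0 → B_y = 225240/334 = 674.371 ≈ 674.4 N.
ΣF_y = 0: A_y + 674.371 − 460 − 100 − 600 = 0 → A_y = 485.6 N.
ΣF_x = 0: no horizontal applied forces, so A_x = 0.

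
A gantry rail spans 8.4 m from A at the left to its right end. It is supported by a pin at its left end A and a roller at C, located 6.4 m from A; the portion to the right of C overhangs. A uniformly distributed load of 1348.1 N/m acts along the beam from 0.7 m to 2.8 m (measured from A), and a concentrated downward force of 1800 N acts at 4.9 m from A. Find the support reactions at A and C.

A_x = 0, A_y = 2479 N, C_y = 2152 N

Resultant of the distributed load: 1348.1 × 2.1 = 2831.01 N at 1.75 m from A.
ΣM about A: C_y·6.4 − (1348.1·2.1)·1.75 − 1800·4.9 = 0 → C_y = 13774.2675/6.4 = 2152.23 ≈ 2152 N.
ΣF_y = 0: A_y + 2152.23 − 1348.1·2.1 − 1800 = 0 → A_y = 2479 N.
ΣF_x = 0: no horizontal applied forces, so A_x = 0.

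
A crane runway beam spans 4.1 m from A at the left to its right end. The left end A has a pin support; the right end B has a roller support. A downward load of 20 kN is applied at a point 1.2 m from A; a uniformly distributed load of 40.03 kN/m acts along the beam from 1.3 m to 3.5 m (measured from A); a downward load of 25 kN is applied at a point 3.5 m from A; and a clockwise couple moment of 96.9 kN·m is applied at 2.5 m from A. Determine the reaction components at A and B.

Resultant of the distributed load: 40.03 × 2.2 = 88.066 kN at 2.4 m from A.
Moments about A: B_y·4.1 − 20·1.2 − (40.03·2.2)·2.4 − 25·3.5 − 96.9 = 0 → B_y = 419.7584/4.1 = 102.38 ≈ 102.4 kN.
ΣF_y = 0: A_y + 102.38 − 20 − 40.03·2.2 − 25 = 0 → A_y = 30.69 kN.
ΣF_x = 0: no horizontal applied forces, so A_x = 0.

A_x = 0, A_y = 30.69 kN, B_y = 102.4 kN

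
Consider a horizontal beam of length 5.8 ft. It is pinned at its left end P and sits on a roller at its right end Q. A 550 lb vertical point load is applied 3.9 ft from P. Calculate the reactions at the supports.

P_x = 0, P_y = 180.2 lb, Q_y = 369.8 lb

ΣM about P: Q_y·5.8 − 550·3.9 = 0 → Q_y = 2145/5.8 = 369.828 ≈ 369.8 lb.
ΣF_y = 0: P_y + 369.828 − 550 = 0 → P_y = 180.2 lb.
ΣF_x = 0: no horizontal applied forces, so P_x = 0.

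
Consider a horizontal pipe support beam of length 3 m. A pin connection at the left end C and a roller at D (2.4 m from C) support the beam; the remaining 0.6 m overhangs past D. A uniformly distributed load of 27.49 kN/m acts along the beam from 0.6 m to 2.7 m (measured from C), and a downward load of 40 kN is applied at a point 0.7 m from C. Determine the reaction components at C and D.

C_x = 0, C_y = 46.37 kN, D_y = 51.36 kN

Resultant of the distributed load: 27.49 × 2.1 = 57.729 kN at 1.65 m from C.
ΣM about C: D_y·2.4 − (27.49·2.1)·1.65 − 40·0.7 = 0 → D_y = 123.25285/2.4 = 51.3554 ≈ 51.36 kN.
ΣF_y = 0: C_y + 51.3554 − 27.49·2.1 − 40 = 0 → C_y = 46.37 kN.
ΣF_x = 0: no horizontal applied forces, so C_x = 0.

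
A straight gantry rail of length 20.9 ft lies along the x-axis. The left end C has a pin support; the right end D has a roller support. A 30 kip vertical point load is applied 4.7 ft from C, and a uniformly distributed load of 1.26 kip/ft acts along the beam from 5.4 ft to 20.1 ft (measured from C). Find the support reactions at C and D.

C_x = 0, C_y = 30.48 kip, D_y = 18.05 kip

Resultant of the distributed load: 1.26 × 14.7 = 18.522 kip at 12.75 ft from C.
ΣM about C: D_y·20.9 − 30·4.7 − (1.26·14.7)·12.75 = 0 → D_y = 377.1555/20.9 = 18.0457 ≈ 18.05 kip.
ΣF_y = 0: C_y + 18.0457 − 30 − 1.26·14.7 = 0 → C_y = 30.48 kip.
ΣF_x = 0: no horizontal applied forces, so C_x = 0.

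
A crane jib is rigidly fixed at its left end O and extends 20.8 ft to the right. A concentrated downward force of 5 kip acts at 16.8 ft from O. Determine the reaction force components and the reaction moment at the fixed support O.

O_x = 0, O_y = 5.000 kip, M_O = 84.00 kip·ft

ΣF_x = 0: O_x = 0.
ΣF_y = 0: O_y − 5 = 0 → O_y = 5.000 kip.
ΣM about O: M_O − 5·16.8 = 0 → M_O = 84.00 kip·ft.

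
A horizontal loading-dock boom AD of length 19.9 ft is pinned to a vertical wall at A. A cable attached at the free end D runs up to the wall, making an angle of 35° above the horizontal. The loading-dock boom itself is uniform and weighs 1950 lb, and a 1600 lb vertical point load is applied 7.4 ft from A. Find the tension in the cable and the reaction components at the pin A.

ΣM about A: T·sin35°·19.9 − 1950·9.95 − 1600·7.4 = 0 → T = 31242.5/(19.9·0.573576) = 2737.17 ≈ 2737 lb.
ΣF_x = 0: A_x − T·cos35° = 0 → A_x = 2737.17 × 0.819152 = 2242 lb.
ΣF_y = 0: A_y + T·sin35° − 1950 − 1600 = 0 → A_y = 3550 − 2737.17 × 0.573576 = 1980 lb.

T = 2737 lb, A_x = 2242 lb, A_y = 1980 lb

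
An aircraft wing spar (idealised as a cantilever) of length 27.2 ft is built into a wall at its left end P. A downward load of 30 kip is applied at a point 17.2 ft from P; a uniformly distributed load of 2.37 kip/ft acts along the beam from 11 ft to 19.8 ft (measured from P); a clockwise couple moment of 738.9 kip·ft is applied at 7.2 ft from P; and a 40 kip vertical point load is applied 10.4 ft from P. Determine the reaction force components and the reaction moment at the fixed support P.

P_x = 0, P_y = 90.86 kip, M_P = 1992 kip·ft

Resultant of the distributed load: 2.37 × 8.8 = 20.856 kip at 15.4 ft from P.
ΣF_x = 0: P_x = 0.
ΣF_y = 0: P_y − 30 − 2.37·8.8 − 40 = 0 → P_y = 90.86 kip.
ΣM about P: M_P − 30·17.2 − (2.37·8.8)·15.4 − 738.9 − 40·10.4 = 0 → M_P = 1992 kip·ft.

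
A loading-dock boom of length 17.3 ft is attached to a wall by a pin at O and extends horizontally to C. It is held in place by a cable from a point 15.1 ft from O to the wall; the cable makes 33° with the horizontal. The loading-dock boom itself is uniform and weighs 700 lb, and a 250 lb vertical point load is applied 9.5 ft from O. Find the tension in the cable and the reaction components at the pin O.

T = 1025 lb, O_x = 859.7 lb, O_y = 391.7 lb

ΣM about O: T·sin33°·15.1 − 700·8.65 − 250·9.5 = 0 → T = 8430/(15.1·0.544639) = 1025.04 ≈ 1025 lb.
ΣF_x = 0: O_x − T·cos33° = 0 → O_x = 1025.04 × 0.838671 = 859.7 lb.
ΣF_y = 0: O_y + T·sin33° − 700 − 250 = 0 → O_y = 950 − 1025.04 × 0.544639 = 391.7 lb.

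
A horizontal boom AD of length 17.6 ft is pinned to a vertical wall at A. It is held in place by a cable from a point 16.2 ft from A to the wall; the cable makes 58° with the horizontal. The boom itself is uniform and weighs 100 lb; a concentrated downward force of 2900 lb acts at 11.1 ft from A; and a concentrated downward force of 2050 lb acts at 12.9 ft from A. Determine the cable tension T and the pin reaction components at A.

T = 4332 lb, A_x = 2296 lb, A_y = 1376 lb

ΣM about A: T·sin58°·16.2 − 100·8.8 − 2900·11.1 − 2050·12.9 = 0 → T = 59515/(16.2·0.848048) = 4332.03 ≈ 4332 lb.
ΣF_x = 0: A_x − T·cos58° = 0 → A_x = 4332.03 × 0.529919 = 2296 lb.
ΣF_y = 0: A_y + T·sin58° − 100 − 2900 − 2050 = 0 → A_y = 5050 − 4332.03 × 0.848048 = 1376 lb.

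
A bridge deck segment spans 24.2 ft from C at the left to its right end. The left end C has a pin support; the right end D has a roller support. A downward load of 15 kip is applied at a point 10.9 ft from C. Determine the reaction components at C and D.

Taking moments about C: D_y·24.2 − 15·10.9 = 0 → D_y = 163.5/24.2 = 6.7562 ≈ 6.756 kip.
ΣF_y = 0: C_y + 6.7562 − 15 = 0 → C_y = 8.244 kip.
ΣF_x = 0: no horizontal applied forces, so C_x = 0.

C_x = 0, C_y = 8.244 kip, D_y = 6.756 kip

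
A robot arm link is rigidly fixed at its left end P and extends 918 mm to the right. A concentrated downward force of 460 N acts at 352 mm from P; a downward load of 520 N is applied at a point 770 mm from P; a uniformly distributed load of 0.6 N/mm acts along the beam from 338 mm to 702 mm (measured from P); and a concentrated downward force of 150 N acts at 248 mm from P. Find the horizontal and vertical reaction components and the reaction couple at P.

Resultant of the distributed load: 0.6 × 364 = 218.4 N at 520 mm from P.
ΣF_x = 0: P_x = 0.
ΣF_y = 0: P_y − 460 − 520 − 0.6·364 − 150 = 0 → P_y = 1348 N.
ΣM about P: M_P − 460·352 − 520·770 − (0.6·364)·520 − 150·248 = 0 → M_P = 713100 N·mm.

P_x = 0, P_y = 1348 N, M_P = 713100 N·mm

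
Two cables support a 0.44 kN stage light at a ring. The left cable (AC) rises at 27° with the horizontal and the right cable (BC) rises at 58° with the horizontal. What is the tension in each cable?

T_AC = 0.2341 kN, T_BC = 0.3935 kN

ΣF_x = 0: −T_AC·cos27° + T_BC·cos58° = 0 → T_BC = 1.6814·T_AC.
ΣF_y = 0: T_AC·sin27° + T_BC·sin58° = 0.44.
Substitute: T_AC·(0.45399 + 1.6814·0.848048) = 0.44 → T_AC = 0.234055 ≈ 0.2341 kN.
Then T_BC = 1.6814 × 0.234055 = 0.3935 kN.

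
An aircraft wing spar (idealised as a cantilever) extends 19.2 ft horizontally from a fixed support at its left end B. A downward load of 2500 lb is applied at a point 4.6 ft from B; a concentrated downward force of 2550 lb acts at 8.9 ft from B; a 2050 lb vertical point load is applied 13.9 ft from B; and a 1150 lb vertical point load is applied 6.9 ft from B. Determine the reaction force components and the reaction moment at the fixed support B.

B_x = 0, B_y = 8250 lb, M_B = 70620 lb·ft

ΣF_x = 0: B_x = 0.
ΣF_y = 0: B_y − 2500 − 2550 − 2050 − 1150 = 0 → B_y = 8250 lb.
ΣM about B: M_B − 2500·4.6 − 2550·8.9 − 2050·13.9 − 1150·6.9 = 0 → M_B = 70620 lb·ft.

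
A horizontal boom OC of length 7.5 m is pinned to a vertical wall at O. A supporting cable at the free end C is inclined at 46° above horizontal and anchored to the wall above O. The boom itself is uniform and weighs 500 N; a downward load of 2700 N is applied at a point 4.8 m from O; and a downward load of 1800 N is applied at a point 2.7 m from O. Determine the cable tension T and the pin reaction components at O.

ΣM about O: T·sin46°·7.5 − 500·3.75 − 2700·4.8 − 1800·2.7 = 0 → T = 19695/(7.5·0.71934) = 3650.57 ≈ 3651 N.
ΣF_x = 0: O_x − T·cos46° = 0 → O_x = 3650.57 × 0.694658 = 2536 N.
ΣF_y = 0: O_y + T·sin46° − 500 − 2700 − 1800 = 0 → O_y = 5000 − 3650.57 × 0.71934 = 2374 N.

T = 3651 N, O_x = 2536 N, O_y = 2374 N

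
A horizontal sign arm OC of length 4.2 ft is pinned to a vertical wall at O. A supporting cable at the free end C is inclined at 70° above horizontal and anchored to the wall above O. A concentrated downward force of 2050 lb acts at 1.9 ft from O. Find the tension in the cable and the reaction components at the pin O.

T = 986.9 lb, O_x = 337.5 lb, O_y = 1123 lb

ΣM about O: T·sin70°·4.2 − 2050·1.9 = 0 → T = 3895/(4.2·0.939693) = 986.898 ≈ 986.9 lb.
ΣF_x = 0: O_x − T·cos70° = 0 → O_x = 986.898 × 0.34202 = 337.5 lb.
ΣF_y = 0: O_y + T·sin70° − 2050 = 0 → O_y = 2050 − 986.898 × 0.939693 = 1123 lb.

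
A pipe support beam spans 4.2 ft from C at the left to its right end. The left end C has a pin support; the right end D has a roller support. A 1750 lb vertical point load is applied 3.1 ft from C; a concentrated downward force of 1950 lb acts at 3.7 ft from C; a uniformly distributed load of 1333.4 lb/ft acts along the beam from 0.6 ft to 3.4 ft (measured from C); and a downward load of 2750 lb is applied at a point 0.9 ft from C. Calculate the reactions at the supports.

C_x = 0, C_y = 4807 lb, D_y = 5377 lb

Resultant of the distributed load: 1333.4 × 2.8 = 3733.52 lb at 2 ft from C.
ΣM about C: D_y·4.2 − 1750·3.1 − 1950·3.7 − (1333.4·2.8)·2 − 2750·0.9 = 0 → D_y = 22582.04/4.2 = 5376.68 ≈ 5377 lb.
ΣF_y = 0: C_y + 5376.68 − 1750 − 1950 − 1333.4·2.8 − 2750 = 0 → C_y = 4807 lb.
ΣF_x = 0: no horizontal applied forces, so C_x = 0.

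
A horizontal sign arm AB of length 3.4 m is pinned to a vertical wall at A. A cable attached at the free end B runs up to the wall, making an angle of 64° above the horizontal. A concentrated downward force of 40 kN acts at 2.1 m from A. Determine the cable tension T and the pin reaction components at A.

T = 27.49 kN, A_x = 12.05 kN, A_y = 15.29 kN

ΣM about A: T·sin64°·3.4 − 40·2.1 = 0 → T = 84/(3.4·0.898794) = 27.4878 ≈ 27.49 kN.
ΣF_x = 0: A_x − T·cos64° = 0 → A_x = 27.4878 × 0.438371 = 12.05 kN.
ΣF_y = 0: A_y + T·sin64° − 40 = 0 → A_y = 40 − 27.4878 × 0.898794 = 15.29 kN.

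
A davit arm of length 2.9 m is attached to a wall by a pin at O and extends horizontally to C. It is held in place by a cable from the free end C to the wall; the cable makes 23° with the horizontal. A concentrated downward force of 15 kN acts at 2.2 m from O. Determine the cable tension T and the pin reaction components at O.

ΣM about O: T·sin23°·2.9 − 15·2.2 = 0 → T = 33/(2.9·0.390731) = 29.1231 ≈ 29.12 kN.
ΣF_x = 0: O_x − T·cos23° = 0 → O_x = 29.1231 × 0.920505 = 26.81 kN.
ΣF_y = 0: O_y + T·sin23° − 15 = 0 → O_y = 15 − 29.1231 × 0.390731 = 3.621 kN.

T = 29.12 kN, O_x = 26.81 kN, O_y = 3.621 kN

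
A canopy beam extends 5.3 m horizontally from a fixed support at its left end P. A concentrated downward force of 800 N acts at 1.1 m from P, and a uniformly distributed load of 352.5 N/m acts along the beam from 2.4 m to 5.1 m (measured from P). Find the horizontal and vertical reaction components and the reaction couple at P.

P_x = 0, P_y = 1752 N, M_P = 4449 N·m

Resultant of the distributed load: 352.5 × 2.7 = 951.75 N at 3.75 m from P.
ΣF_x = 0: P_x = 0.
ΣF_y = 0: P_y − 800 − 352.5·2.7 = 0 → P_y = 1752 N.
ΣM about P: M_P − 800·1.1 − (352.5·2.7)·3.75 = 0 → M_P = 4449 N·m.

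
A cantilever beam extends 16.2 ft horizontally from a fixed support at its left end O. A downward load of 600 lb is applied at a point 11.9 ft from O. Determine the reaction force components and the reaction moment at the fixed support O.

O_x = 0, O_y = 600.0 lb, M_O = 7140 lb·ft

ΣF_x = 0: O_x = 0.
ΣF_y = 0: O_y − 600 = 0 → O_y = 600.0 lb.
ΣM about O: M_O − 600·11.9 = 0 → M_O = 7140 lb·ft.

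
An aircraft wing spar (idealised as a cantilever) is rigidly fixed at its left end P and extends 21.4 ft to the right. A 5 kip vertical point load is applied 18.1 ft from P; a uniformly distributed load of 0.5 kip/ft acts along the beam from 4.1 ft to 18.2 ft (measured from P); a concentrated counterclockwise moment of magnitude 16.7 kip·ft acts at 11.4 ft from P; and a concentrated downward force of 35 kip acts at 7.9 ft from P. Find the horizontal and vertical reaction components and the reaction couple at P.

Resultant of the distributed load: 0.5 × 14.1 = 7.05 kip at 11.15 ft from P.
ΣF_x = 0: P_x = 0.
ΣF_y = 0: P_y − 5 − 0.5·14.1 − 35 = 0 → P_y = 47.05 kip.
ΣM about P: M_P − 5·18.1 − (0.5·14.1)·11.15 + 16.7 − 35·7.9 = 0 → M_P = 428.9 kip·ft.

P_x = 0, P_y = 47.05 kip, M_P = 428.9 kip·ft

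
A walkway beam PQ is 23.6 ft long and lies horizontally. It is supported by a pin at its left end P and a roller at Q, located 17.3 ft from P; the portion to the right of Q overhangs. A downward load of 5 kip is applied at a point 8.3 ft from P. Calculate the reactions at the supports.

P_x = 0, P_y = 2.601 kip, Q_y = 2.399 kip

Moments about P: Q_y·17.3 − 5·8.3 = 0 → Q_y = 41.5/17.3 = 2.39884 ≈ 2.399 kip.
ΣF_y = 0: P_y + 2.39884 − 5 = 0 → P_y = 2.601 kip.
ΣF_x = 0: no horizontal applied forces, so P_x = 0.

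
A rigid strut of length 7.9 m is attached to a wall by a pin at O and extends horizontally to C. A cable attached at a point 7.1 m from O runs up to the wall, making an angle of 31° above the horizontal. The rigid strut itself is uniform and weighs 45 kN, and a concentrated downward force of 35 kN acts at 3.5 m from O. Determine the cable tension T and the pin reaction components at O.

T = 82.11 kN, O_x = 70.38 kN, O_y = 37.71 kN

ΣM about O: T·sin31°·7.1 − 45·3.95 − 35·3.5 = 0 → T = 300.25/(7.1·0.515038) = 82.108 ≈ 82.11 kN.
ΣF_x = 0: O_x − T·cos31° = 0 → O_x = 82.108 × 0.857167 = 70.38 kN.
ΣF_y = 0: O_y + T·sin31° − 45 − 35 = 0 → O_y = 80 − 82.108 × 0.515038 = 37.71 kN.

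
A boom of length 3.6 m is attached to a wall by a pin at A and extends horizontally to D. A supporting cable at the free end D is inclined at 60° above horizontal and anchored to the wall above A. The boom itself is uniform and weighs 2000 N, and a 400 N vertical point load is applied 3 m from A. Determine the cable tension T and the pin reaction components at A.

T = 1540 N, A_x = 769.8 N, A_y = 1067 N

ΣM about A: T·sin60°·3.6 − 2000·1.8 − 400·3 = 0 → T = 4800/(3.6·0.866025) = 1539.6 ≈ 1540 N.
ΣF_x = 0: A_x − T·cos60° = 0 → A_x = 1539.6 × 0.5 = 769.8 N.
ΣF_y = 0: A_y + T·sin60° − 2000 − 400 = 0 → A_y = 2400 − 1539.6 × 0.866025 = 1067 N.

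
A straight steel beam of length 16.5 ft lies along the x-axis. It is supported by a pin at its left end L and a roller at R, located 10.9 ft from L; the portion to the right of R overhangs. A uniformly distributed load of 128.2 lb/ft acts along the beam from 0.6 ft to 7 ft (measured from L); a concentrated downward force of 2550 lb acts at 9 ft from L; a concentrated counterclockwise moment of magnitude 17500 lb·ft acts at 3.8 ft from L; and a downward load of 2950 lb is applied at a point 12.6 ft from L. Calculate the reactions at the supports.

Resultant of the distributed load: 128.2 × 6.4 = 820.48 lb at 3.8 ft from L.
Moments about L: R_y·10.9 − (128.2·6.4)·3.8 − 2550·9 + 17500 − 2950·12.6 = 0 → R_y = 45737.824/10.9 = 4196.13 ≈ 4196 lb.
ΣF_y = 0: L_y + 4196.13 − 128.2·6.4 − 2550 − 2950 = 0 → L_y = 2124 lb.
ΣF_x = 0: no horizontal applied forces, so L_x = 0.

L_x = 0, L_y = 2124 lb, R_y = 4196 lb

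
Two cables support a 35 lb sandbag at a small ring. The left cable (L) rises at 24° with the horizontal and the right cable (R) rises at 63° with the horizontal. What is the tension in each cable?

T_L = 15.91 lb, T_R = 32.02 lb

ΣF_x = 0: −T_L·cos24° + T_R·cos63° = 0 → T_R = 2.01226·T_L.
ΣF_y = 0: T_L·sin24° + T_R·sin63° = 35.
Substitute: T_L·(0.406737 + 2.01226·0.891007) = 35 → T_L = 15.9114 ≈ 15.91 lb.
Then T_R = 2.01226 × 15.9114 = 32.02 lb.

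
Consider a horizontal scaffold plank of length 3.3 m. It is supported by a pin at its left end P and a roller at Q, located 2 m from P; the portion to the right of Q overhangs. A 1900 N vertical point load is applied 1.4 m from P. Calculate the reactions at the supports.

P_x = 0, P_y = 570.0 N, Q_y = 1330 N

Taking moments about P: Q_y·2 − 1900·1.4 = 0 → Q_y = 2660/2 = 1330 N.
ΣF_y = 0: P_y + 1330 − 1900 = 0 → P_y = 570.0 N.
ΣF_x = 0: no horizontal applied forces, so P_x = 0.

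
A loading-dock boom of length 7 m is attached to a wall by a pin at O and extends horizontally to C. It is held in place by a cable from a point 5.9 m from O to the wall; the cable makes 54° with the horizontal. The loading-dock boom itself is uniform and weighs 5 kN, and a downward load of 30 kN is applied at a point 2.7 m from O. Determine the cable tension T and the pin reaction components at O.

ΣM about O: T·sin54°·5.9 − 5·3.5 − 30·2.7 = 0 → T = 98.5/(5.9·0.809017) = 20.636 ≈ 20.64 kN.
ΣF_x = 0: O_x − T·cos54° = 0 → O_x = 20.636 × 0.587785 = 12.13 kN.
ΣF_y = 0: O_y + T·sin54° − 5 − 30 = 0 → O_y = 35 − 20.636 × 0.809017 = 18.31 kN.

T = 20.64 kN, O_x = 12.13 kN, O_y = 18.31 kN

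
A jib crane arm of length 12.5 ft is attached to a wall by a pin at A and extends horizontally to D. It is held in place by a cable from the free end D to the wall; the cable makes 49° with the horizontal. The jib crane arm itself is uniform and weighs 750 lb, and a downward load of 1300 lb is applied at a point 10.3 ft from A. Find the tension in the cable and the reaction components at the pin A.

T = 1916 lb, A_x = 1257 lb, A_y = 603.8 lb

ΣM about A: T·sin49°·12.5 − 750·6.25 − 1300·10.3 = 0 → T = 18077.5/(12.5·0.75471) = 1916.23 ≈ 1916 lb.
ΣF_x = 0: A_x − T·cos49° = 0 → A_x = 1916.23 × 0.656059 = 1257 lb.
ΣF_y = 0: A_y + T·sin49° − 750 − 1300 = 0 → A_y = 2050 − 1916.23 × 0.75471 = 603.8 lb.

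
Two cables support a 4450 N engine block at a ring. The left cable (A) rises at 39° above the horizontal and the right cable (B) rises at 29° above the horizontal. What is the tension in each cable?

T_A = 4198 N, T_B = 3730 N

ΣF_x = 0: −T_A·cos39° + T_B·cos29° = 0 → T_B = 0.888553·T_A.
ΣF_y = 0: T_A·sin39° + T_B·sin29° = 4450.
Substitute: T_A·(0.62932 + 0.888553·0.48481) = 4450 → T_A = 4197.72 ≈ 4198 N.
Then T_B = 0.888553 × 4197.72 = 3730 N.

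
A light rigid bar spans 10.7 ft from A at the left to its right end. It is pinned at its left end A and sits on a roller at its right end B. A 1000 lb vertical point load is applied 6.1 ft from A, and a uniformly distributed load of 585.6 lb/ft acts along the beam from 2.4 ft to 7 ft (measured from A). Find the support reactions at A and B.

A_x = 0, A_y = 1940 lb, B_y = 1753 lb

Resultant of the distributed load: 585.6 × 4.6 = 2693.76 lb at 4.7 ft from A.
Taking moments about A: B_y·10.7 − 1000·6.1 − (585.6·4.6)·4.7 = 0 → B_y = 18760.672/10.7 = 1753.33 ≈ 1753 lb.
ΣF_y = 0: A_y + 1753.33 − 1000 − 585.6·4.6 = 0 → A_y = 1940 lb.
ΣF_x = 0: no horizontal applied forces, so A_x = 0.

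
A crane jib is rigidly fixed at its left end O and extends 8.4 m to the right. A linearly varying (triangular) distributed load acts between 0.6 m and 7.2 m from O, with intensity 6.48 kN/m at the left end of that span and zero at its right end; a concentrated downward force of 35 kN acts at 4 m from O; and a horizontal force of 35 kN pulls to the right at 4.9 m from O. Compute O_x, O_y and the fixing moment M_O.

O_x = -35.00 kN, O_y = 56.38 kN, M_O = 199.9 kN·m

Resultant of the triangular load: ½ × 6.48 × 6.6 = 21.384 kN, acting at 2.8 m from O (one-third of the span from the peak).
ΣF_x = 0: O_x + 35 = 0 → O_x = -35.00 kN.
ΣF_y = 0: O_y − ½·6.48·6.6 − 35 = 0 → O_y = 56.38 kN.
ΣM about O: M_O − (½·6.48·6.6)·2.8 − 35·4 = 0 → M_O = 199.9 kN·m.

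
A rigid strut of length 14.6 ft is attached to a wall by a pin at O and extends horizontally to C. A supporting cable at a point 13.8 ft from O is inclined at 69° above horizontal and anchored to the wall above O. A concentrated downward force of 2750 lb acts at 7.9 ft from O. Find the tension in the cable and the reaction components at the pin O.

T = 1686 lb, O_x = 604.3 lb, O_y = 1176 lb

ΣM about O: T·sin69°·13.8 − 2750·7.9 = 0 → T = 21725/(13.8·0.93358) = 1686.28 ≈ 1686 lb.
ΣF_x = 0: O_x − T·cos69° = 0 → O_x = 1686.28 × 0.358368 = 604.3 lb.
ΣF_y = 0: O_y + T·sin69° − 2750 = 0 → O_y = 2750 − 1686.28 × 0.93358 = 1176 lb.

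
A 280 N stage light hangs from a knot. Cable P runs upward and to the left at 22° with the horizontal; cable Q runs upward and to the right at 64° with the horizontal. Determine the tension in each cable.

ΣF_x = 0: −T_P·cos22° + T_Q·cos64° = 0 → T_Q = 2.11507·T_P.
ΣF_y = 0: T_P·sin22° + T_Q·sin64° = 280.
Substitute: T_P·(0.374607 + 2.11507·0.898794) = 280 → T_P = 123.043 ≈ 123.0 N.
Then T_Q = 2.11507 × 123.043 = 260.2 N.

T_P = 123.0 N, T_Q = 260.2 N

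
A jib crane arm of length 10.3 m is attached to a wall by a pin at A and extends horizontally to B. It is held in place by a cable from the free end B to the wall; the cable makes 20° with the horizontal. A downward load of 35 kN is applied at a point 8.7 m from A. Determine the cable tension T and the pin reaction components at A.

ΣM about A: T·sin20°·10.3 − 35·8.7 = 0 → T = 304.5/(10.3·0.34202) = 86.4368 ≈ 86.44 kN.
ΣF_x = 0: A_x − T·cos20° = 0 → A_x = 86.4368 × 0.939693 = 81.22 kN.
ΣF_y = 0: A_y + T·sin20° − 35 = 0 → A_y = 35 − 86.4368 × 0.34202 = 5.437 kN.

T = 86.44 kN, A_x = 81.22 kN, A_y = 5.437 kN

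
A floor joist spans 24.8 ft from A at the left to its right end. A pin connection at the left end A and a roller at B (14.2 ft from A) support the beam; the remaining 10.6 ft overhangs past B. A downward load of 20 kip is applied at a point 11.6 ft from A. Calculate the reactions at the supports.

A_x = 0, A_y = 3.662 kip, B_y = 16.34 kip

Taking moments about A: B_y·14.2 − 20·11.6 = 0 → B_y = 232/14.2 = 16.338 ≈ 16.34 kip.
ΣF_y = 0: A_y + 16.338 − 20 = 0 → A_y = 3.662 kip.
ΣF_x = 0: no horizontal applied forces, so A_x = 0.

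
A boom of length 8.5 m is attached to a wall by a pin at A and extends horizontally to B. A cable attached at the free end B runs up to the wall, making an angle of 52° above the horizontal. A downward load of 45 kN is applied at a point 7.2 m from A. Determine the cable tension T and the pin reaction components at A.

ΣM about A: T·sin52°·8.5 − 45·7.2 = 0 → T = 324/(8.5·0.788011) = 48.372 ≈ 48.37 kN.
ΣF_x = 0: A_x − T·cos52° = 0 → A_x = 48.372 × 0.615661 = 29.78 kN.
ΣF_y = 0: A_y + T·sin52° − 45 = 0 → A_y = 45 − 48.372 × 0.788011 = 6.882 kN.

T = 48.37 kN, A_x = 29.78 kN, A_y = 6.882 kN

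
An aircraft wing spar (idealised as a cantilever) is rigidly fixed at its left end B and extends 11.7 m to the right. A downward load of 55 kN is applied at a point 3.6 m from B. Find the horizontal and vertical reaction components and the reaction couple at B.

ΣF_x = 0: B_x = 0.
ΣF_y = 0: B_y − 55 = 0 → B_y = 55.00 kN.
ΣM about B: M_B − 55·3.6 = 0 → M_B = 198.0 kN·m.

B_x = 0, B_y = 55.00 kN, M_B = 198.0 kN·m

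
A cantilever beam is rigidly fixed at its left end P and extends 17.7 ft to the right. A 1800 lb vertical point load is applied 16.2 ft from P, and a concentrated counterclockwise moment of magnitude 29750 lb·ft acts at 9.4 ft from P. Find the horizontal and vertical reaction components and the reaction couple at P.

P_x = 0, P_y = 1800 lb, M_P = -590.0 lb·ft

ΣF_x = 0: P_x = 0.
ΣF_y = 0: P_y − 1800 = 0 → P_y = 1800 lb.
ΣM about P: M_P − 1800·16.2 + 29750 = 0 → M_P = -590.0 lb·ft.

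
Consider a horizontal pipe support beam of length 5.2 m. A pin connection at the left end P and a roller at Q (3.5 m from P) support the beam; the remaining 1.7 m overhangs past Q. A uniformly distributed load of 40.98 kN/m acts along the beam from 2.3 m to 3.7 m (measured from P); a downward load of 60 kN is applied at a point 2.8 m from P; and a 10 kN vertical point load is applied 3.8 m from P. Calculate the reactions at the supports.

Resultant of the distributed load: 40.98 × 1.4 = 57.372 kN at 3 m from P.
Taking moments about P: Q_y·3.5 − (40.98·1.4)·3 − 60·2.8 − 10·3.8 = 0 → Q_y = 378.116/3.5 = 108.033 ≈ 108.0 kN.
ΣF_y = 0: P_y + 108.033 − 40.98·1.4 − 60 − 10 = 0 → P_y = 19.34 kN.
ΣF_x = 0: no horizontal applied forces, so P_x = 0.

P_x = 0, P_y = 19.34 kN, Q_y = 108.0 kN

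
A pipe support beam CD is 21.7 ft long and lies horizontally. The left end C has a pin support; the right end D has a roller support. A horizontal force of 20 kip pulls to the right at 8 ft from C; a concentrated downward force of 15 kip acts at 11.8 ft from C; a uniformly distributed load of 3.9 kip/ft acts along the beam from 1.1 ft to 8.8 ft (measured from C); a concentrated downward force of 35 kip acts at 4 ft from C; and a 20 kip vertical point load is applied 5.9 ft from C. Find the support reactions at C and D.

C_x = -20.00 kip, C_y = 73.13 kip, D_y = 26.90 kip

Resultant of the distributed load: 3.9 × 7.7 = 30.03 kip at 4.95 ft from C.
Taking moments about C: D_y·21.7 − 15·11.8 − (3.9·7.7)·4.95 − 35·4 − 20·5.9 = 0 → D_y = 583.6485/21.7 = 26.8962 ≈ 26.90 kip.
ΣF_y = 0: C_y + 26.8962 − 15 − 3.9·7.7 − 35 − 20 = 0 → C_y = 73.13 kip.
ΣF_x = 0: C_x + 20 = 0 → C_x = -20.00 kip.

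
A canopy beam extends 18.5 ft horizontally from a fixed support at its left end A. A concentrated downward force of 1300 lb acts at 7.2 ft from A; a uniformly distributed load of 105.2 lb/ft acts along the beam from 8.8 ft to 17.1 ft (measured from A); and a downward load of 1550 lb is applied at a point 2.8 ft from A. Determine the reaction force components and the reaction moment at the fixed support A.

Resultant of the distributed load: 105.2 × 8.3 = 873.16 lb at 12.95 ft from A.
ΣF_x = 0: A_x = 0.
ΣF_y = 0: A_y − 1300 − 105.2·8.3 − 1550 = 0 → A_y = 3723 lb.
ΣM about A: M_A − 1300·7.2 − (105.2·8.3)·12.95 − 1550·2.8 = 0 → M_A = 25010 lb·ft.

A_x = 0, A_y = 3723 lb, M_A = 25010 lb·ft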